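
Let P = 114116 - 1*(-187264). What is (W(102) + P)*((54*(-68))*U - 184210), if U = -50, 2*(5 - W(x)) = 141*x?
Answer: -179458340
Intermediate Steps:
W(x) = 5 - 141*x/2
P = 301380 (P = 114116 + 187264 = 301380)
(W(102) + P)*((54*(-68))*U - 184210) = ((5 - 141/2*102) + 301380)*((54*(-68))*(-50) - 184210) = ((5 - 7191) + 301380)*(-3672*(-50) - 184210) = (-7186 + 301380)*(183600 - 184210) = 294194*(-610) = -179458340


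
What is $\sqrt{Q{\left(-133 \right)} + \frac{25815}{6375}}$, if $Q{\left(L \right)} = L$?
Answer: $\frac{2 i \sqrt{232917}}{85} \approx 11.356 i$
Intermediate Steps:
$\sqrt{Q{\left(-133 \right)} + \frac{25815}{6375}} = \sqrt{-133 + \frac{25815}{6375}} = \sqrt{-133 + 25815 \cdot \frac{1}{6375}} = \sqrt{-133 + \frac{1721}{425}} = \sqrt{- \frac{54804}{425}} = \frac{2 i \sqrt{232917}}{85}$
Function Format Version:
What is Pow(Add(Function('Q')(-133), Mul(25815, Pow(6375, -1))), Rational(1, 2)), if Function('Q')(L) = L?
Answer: Mul(Rational(2, 85), I, Pow(232917, Rational(1, 2))) ≈ Mul(11.356, I)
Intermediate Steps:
Pow(Add(Function('Q')(-133), Mul(25815, Pow(6375, -1))), Rational(1, 2)) = Pow(Add(-133, Mul(25815, Pow(6375, -1))), Rational(1, 2)) = Pow(Add(-133, Mul(25815, Rational(1, 6375))), Rational(1, 2)) = Pow(Add(-133, Rational(1721, 425)), Rational(1, 2)) = Pow(Rational(-54804, 425), Rational(1, 2)) = Mul(Rational(2, 85), I, Pow(232917, Rational(1, 2)))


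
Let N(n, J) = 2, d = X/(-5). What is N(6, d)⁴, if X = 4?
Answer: 16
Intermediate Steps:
d = -⅘ (d = 4/(-5) = 4*(-⅕) = -⅘ ≈ -0.80000)
N(6, d)⁴ = 2⁴ = 16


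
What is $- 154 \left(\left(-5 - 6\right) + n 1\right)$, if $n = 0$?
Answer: $1694$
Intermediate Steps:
$- 154 \left(\left(-5 - 6\right) + n 1\right) = - 154 \left(\left(-5 - 6\right) + 0 \cdot 1\right) = - 154 \left(\left(-5 - 6\right) + 0\right) = - 154 \left(-11 + 0\right) = \left(-154\right) \left(-11\right) = 1694$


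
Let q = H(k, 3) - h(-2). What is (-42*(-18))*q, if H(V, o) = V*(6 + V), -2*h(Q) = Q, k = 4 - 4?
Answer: -756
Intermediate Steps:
k = 0
h(Q) = -Q/2
q = -1 (q = 0*(6 + 0) - (-1)*(-2)/2 = 0*6 - 1*1 = 0 - 1 = -1)
(-42*(-18))*q = -42*(-18)*(-1) = 756*(-1) = -756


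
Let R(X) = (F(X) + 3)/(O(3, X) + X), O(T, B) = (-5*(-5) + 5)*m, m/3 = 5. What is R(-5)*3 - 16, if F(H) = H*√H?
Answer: -7111/445 - 3*I*√5/89 ≈ -15.98 - 0.075373*I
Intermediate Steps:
m = 15 (m = 3*5 = 15)
O(T, B) = 450 (O(T, B) = (-5*(-5) + 5)*15 = (25 + 5)*15 = 30*15 = 450)
F(H) = H^(3/2)
R(X) = (3 + X^(3/2))/(450 + X) (R(X) = (X^(3/2) + 3)/(450 + X) = (3 + X^(3/2))/(450 + X))
R(-5)*3 - 16 = ((3 + (-5)^(3/2))/(450 - 5))*3 - 16 = ((3 - 5*I*√5)/445)*3 - 16 = (3/445 - I*√5/89)*3 - 16 = (9/445 - 3*I*√5/89) - 16 = -7111/445 - 3*I*√5/89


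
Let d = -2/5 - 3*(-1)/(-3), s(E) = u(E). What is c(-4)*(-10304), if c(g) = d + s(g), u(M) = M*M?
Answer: -752192/5 ≈ -1.5044e+5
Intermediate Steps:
u(M) = M**2
s(E) = E**2
d = -7/5 (d = -2*1/5 + 3*(-1/3) = -2/5 - 1 = -7/5 ≈ -1.4000)
c(g) = -7/5 + g**2
c(-4)*(-10304) = (-7/5 + (-4)**2)*(-10304) = (-7/5 + 16)*(-10304) = (73/5)*(-10304) = -752192/5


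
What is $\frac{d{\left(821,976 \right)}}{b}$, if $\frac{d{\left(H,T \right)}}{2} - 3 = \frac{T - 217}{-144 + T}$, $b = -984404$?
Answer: $- \frac{3255}{409512064} \approx -7.9485 \cdot 10^{-6}$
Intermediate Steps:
$d{\left(H,T \right)} = 6 + \frac{2 \left(-217 + T\right)}{-144 + T}$ ($d{\left(H,T \right)} = 6 + 2 \frac{T - 217}{-144 + T} = 6 + 2 \frac{-217 + T}{-144 + T} = 6 + \frac{2 \left(-217 + T\right)}{-144 + T}$)
$\frac{d{\left(821,976 \right)}}{b} = \frac{2 \frac{1}{-144 + 976} \left(-649 + 4 \cdot 976\right)}{-984404} = \frac{2 \left(-649 + 3904\right)}{832} \left(- \frac{1}{984404}\right) = 2 \cdot \frac{1}{832} \cdot 3255 \left(- \frac{1}{984404}\right) = \frac{3255}{416} \left(- \frac{1}{984404}\right) = - \frac{3255}{409512064}$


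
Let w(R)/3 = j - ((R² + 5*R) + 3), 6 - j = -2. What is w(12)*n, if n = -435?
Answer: 259695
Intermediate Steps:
j = 8 (j = 6 - 1*(-2) = 6 + 2 = 8)
w(R) = 15 - 15*R - 3*R² (w(R) = 3*(8 - ((R² + 5*R) + 3)) = 3*(8 - (3 + R² + 5*R)) = 3*(8 + (-3 - R² - 5*R)) = 3*(5 - R² - 5*R) = 15 - 15*R - 3*R²)
w(12)*n = (15 - 15*12 - 3*12²)*(-435) = (15 - 180 - 3*144)*(-435) = (15 - 180 - 432)*(-435) = -597*(-435) = 259695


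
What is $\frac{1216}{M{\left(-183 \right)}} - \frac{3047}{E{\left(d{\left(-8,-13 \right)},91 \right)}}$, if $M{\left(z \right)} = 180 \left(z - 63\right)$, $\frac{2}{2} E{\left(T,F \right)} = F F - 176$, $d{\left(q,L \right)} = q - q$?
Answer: $- \frac{3619421}{8972235} \approx -0.4034$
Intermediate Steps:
$d{\left(q,L \right)} = 0$
$E{\left(T,F \right)} = -176 + F^{2}$ ($E{\left(T,F \right)} = F F - 176 = F^{2} - 176 = -176 + F^{2}$)
$M{\left(z \right)} = -11340 + 180 z$ ($M{\left(z \right)} = 180 \left(-63 + z\right) = -11340 + 180 z$)
$\frac{1216}{M{\left(-183 \right)}} - \frac{3047}{E{\left(d{\left(-8,-13 \right)},91 \right)}} = \frac{1216}{-11340 + 180 \left(-183\right)} - \frac{3047}{-176 + 91^{2}} = \frac{1216}{-11340 - 32940} - \frac{3047}{-176 + 8281} = \frac{1216}{-44280} - \frac{3047}{8105} = 1216 \left(- \frac{1}{44280}\right) - \frac{3047}{8105} = - \frac{152}{5535} - \frac{3047}{8105} = - \frac{3619421}{8972235}$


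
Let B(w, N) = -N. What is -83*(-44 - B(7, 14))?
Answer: 2490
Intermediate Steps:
B(w, N) = -N
-83*(-44 - B(7, 14)) = -83*(-44 - (-1)*14) = -83*(-44 - 1*(-14)) = -83*(-44 + 14) = -83*(-30) = 2490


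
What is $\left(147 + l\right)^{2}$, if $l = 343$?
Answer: $240100$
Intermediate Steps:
$\left(147 + l\right)^{2} = \left(147 + 343\right)^{2} = 490^{2} = 240100$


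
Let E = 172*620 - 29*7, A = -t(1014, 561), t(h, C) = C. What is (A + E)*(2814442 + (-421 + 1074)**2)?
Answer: 343128340476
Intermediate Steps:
A = -561 (A = -1*561 = -561)
E = 106437 (E = 106640 - 203 = 106437)
(A + E)*(2814442 + (-421 + 1074)**2) = (-561 + 106437)*(2814442 + (-421 + 1074)**2) = 105876*(2814442 + 653**2) = 105876*(2814442 + 426409) = 105876*3240851 = 343128340476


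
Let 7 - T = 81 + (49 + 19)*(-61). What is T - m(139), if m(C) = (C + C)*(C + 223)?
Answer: -96562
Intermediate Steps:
m(C) = 2*C*(223 + C) (m(C) = (2*C)*(223 + C) = 2*C*(223 + C))
T = 4074 (T = 7 - (81 + (49 + 19)*(-61)) = 7 - (81 + 68*(-61)) = 7 - (81 - 4148) = 7 - 1*(-4067) = 7 + 4067 = 4074)
T - m(139) = 4074 - 2*139*(223 + 139) = 4074 - 2*139*362 = 4074 - 1*100636 = 4074 - 100636 = -96562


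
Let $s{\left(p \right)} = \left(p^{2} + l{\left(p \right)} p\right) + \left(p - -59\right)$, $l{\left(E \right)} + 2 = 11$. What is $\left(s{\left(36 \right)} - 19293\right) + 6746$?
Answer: $-10832$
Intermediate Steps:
$l{\left(E \right)} = 9$ ($l{\left(E \right)} = -2 + 11 = 9$)
$s{\left(p \right)} = 59 + p^{2} + 10 p$ ($s{\left(p \right)} = \left(p^{2} + 9 p\right) + \left(p - -59\right) = \left(p^{2} + 9 p\right) + \left(p + 59\right) = \left(p^{2} + 9 p\right) + \left(59 + p\right) = 59 + p^{2} + 10 p$)
$\left(s{\left(36 \right)} - 19293\right) + 6746 = \left(\left(59 + 36^{2} + 10 \cdot 36\right) - 19293\right) + 6746 = \left(\left(59 + 1296 + 360\right) - 19293\right) + 6746 = \left(1715 - 19293\right) + 6746 = -17578 + 6746 = -10832$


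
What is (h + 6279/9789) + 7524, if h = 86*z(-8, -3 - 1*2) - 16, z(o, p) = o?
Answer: 1711981/251 ≈ 6820.6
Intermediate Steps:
h = -704 (h = 86*(-8) - 16 = -688 - 16 = -704)
(h + 6279/9789) + 7524 = (-704 + 6279/9789) + 7524 = (-704 + 6279*(1/9789)) + 7524 = (-704 + 161/251) + 7524 = -176543/251 + 7524 = 1711981/251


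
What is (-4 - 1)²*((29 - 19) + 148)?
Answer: 3950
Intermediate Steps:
(-4 - 1)²*((29 - 19) + 148) = (-5)²*(10 + 148) = 25*158 = 3950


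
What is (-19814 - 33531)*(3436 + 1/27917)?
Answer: -5117002459485/27917 ≈ -1.8329e+8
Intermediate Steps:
(-19814 - 33531)*(3436 + 1/27917) = -53345*(3436 + 1/27917) = -53345*95922813/27917 = -5117002459485/27917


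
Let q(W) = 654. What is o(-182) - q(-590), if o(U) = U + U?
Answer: -1018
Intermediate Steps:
o(U) = 2*U
o(-182) - q(-590) = 2*(-182) - 1*654 = -364 - 654 = -1018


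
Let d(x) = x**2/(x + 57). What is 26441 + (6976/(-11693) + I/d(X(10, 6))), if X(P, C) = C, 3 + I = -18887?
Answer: -154747421/23386 ≈ -6617.1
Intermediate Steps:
I = -18890 (I = -3 - 18887 = -18890)
d(x) = x**2/(57 + x)
26441 + (6976/(-11693) + I/d(X(10, 6))) = 26441 + (6976/(-11693) - 18890/(6**2/(57 + 6))) = 26441 + (6976*(-1/11693) - 18890/(36/63)) = 26441 + (-6976/11693 - 18890/(36*(1/63))) = 26441 + (-6976/11693 - 18890/4/7) = 26441 + (-6976/11693 - 18890*7/4) = 26441 + (-6976/11693 - 66115/2) = 26441 - 773096647/23386 = -154747421/23386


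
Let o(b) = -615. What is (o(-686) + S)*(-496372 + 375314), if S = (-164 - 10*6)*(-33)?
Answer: -820410066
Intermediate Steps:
S = 7392 (S = (-164 - 60)*(-33) = -224*(-33) = 7392)
(o(-686) + S)*(-496372 + 375314) = (-615 + 7392)*(-496372 + 375314) = 6777*(-121058) = -820410066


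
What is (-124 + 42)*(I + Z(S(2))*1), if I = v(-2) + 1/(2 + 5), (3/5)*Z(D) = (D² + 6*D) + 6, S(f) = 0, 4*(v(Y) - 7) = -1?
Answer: -19393/14 ≈ -1385.2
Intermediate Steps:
v(Y) = 27/4 (v(Y) = 7 + (¼)*(-1) = 7 - ¼ = 27/4)
Z(D) = 10 + 10*D + 5*D²/3 (Z(D) = 5*((D² + 6*D) + 6)/3 = 5*(6 + D² + 6*D)/3 = 10 + 10*D + 5*D²/3)
I = 193/28 (I = 27/4 + 1/(2 + 5) = 27/4 + 1/7 = 27/4 + ⅐ = 193/28 ≈ 6.8929)
(-124 + 42)*(I + Z(S(2))*1) = (-124 + 42)*(193/28 + (10 + 10*0 + (5/3)*0²)*1) = -82*(193/28 + (10 + 0 + (5/3)*0)*1) = -82*(193/28 + (10 + 0 + 0)*1) = -82*(193/28 + 10*1) = -82*(193/28 + 10) = -82*473/28 = -19393/14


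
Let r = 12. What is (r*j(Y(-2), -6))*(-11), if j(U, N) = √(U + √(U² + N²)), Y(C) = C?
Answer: -132*√(-2 + 2*√10) ≈ -274.50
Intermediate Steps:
j(U, N) = √(U + √(N² + U²))
(r*j(Y(-2), -6))*(-11) = (12*√(-2 + √((-6)² + (-2)²)))*(-11) = (12*√(-2 + √(36 + 4)))*(-11) = (12*√(-2 + √40))*(-11) = (12*√(-2 + 2*√10))*(-11) = -132*√(-2 + 2*√10)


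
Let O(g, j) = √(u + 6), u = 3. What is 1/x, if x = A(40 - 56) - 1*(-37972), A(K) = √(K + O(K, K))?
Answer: 37972/1441872797 - I*√13/1441872797 ≈ 2.6335e-5 - 2.5006e-9*I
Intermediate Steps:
O(g, j) = 3 (O(g, j) = √(3 + 6) = √9 = 3)
A(K) = √(3 + K) (A(K) = √(K + 3) = √(3 + K))
x = 37972 + I*√13 (x = √(3 + (40 - 56)) - 1*(-37972) = √(3 - 16) + 37972 = √(-13) + 37972 = I*√13 + 37972 = 37972 + I*√13 ≈ 37972.0 + 3.6056*I)
1/x = 1/(37972 + I*√13)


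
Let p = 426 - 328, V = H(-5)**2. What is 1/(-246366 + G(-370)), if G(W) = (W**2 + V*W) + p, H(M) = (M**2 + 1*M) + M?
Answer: -1/192618 ≈ -5.1916e-6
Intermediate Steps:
H(M) = M**2 + 2*M (H(M) = (M**2 + M) + M = (M + M**2) + M = M**2 + 2*M)
V = 225 (V = (-5*(2 - 5))**2 = (-5*(-3))**2 = 15**2 = 225)
p = 98
G(W) = 98 + W**2 + 225*W (G(W) = (W**2 + 225*W) + 98 = 98 + W**2 + 225*W)
1/(-246366 + G(-370)) = 1/(-246366 + (98 + (-370)**2 + 225*(-370))) = 1/(-246366 + (98 + 136900 - 83250)) = 1/(-246366 + 53748) = 1/(-192618) = -1/192618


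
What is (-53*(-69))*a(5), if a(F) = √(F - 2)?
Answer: 3657*√3 ≈ 6334.1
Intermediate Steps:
a(F) = √(-2 + F)
(-53*(-69))*a(5) = (-53*(-69))*√(-2 + 5) = 3657*√3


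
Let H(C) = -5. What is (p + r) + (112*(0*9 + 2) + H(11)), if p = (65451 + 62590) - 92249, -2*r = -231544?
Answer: 151783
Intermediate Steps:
r = 115772 (r = -½*(-231544) = 115772)
p = 35792 (p = 128041 - 92249 = 35792)
(p + r) + (112*(0*9 + 2) + H(11)) = (35792 + 115772) + (112*(0*9 + 2) - 5) = 151564 + (112*(0 + 2) - 5) = 151564 + (112*2 - 5) = 151564 + (224 - 5) = 151564 + 219 = 151783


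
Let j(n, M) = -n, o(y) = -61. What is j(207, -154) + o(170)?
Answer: -268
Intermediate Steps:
j(207, -154) + o(170) = -1*207 - 61 = -207 - 61 = -268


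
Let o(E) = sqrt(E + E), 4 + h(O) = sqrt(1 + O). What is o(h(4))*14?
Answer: 14*sqrt(-8 + 2*sqrt(5)) ≈ 26.296*I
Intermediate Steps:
h(O) = -4 + sqrt(1 + O)
o(E) = sqrt(2)*sqrt(E) (o(E) = sqrt(2*E) = sqrt(2)*sqrt(E))
o(h(4))*14 = (sqrt(2)*sqrt(-4 + sqrt(1 + 4)))*14 = (sqrt(2)*sqrt(-4 + sqrt(5)))*14 = 14*sqrt(2)*sqrt(-4 + sqrt(5))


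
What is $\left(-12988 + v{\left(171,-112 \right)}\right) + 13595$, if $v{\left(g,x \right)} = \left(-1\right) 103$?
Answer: $504$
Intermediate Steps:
$v{\left(g,x \right)} = -103$
$\left(-12988 + v{\left(171,-112 \right)}\right) + 13595 = \left(-12988 - 103\right) + 13595 = -13091 + 13595 = 504$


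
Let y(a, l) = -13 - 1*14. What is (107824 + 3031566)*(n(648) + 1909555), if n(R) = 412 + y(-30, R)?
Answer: 5996046536600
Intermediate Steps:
y(a, l) = -27 (y(a, l) = -13 - 14 = -27)
n(R) = 385 (n(R) = 412 - 27 = 385)
(107824 + 3031566)*(n(648) + 1909555) = (107824 + 3031566)*(385 + 1909555) = 3139390*1909940 = 5996046536600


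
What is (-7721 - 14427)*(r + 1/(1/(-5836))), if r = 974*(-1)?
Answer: 150827880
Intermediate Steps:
r = -974
(-7721 - 14427)*(r + 1/(1/(-5836))) = (-7721 - 14427)*(-974 + 1/(1/(-5836))) = -22148*(-974 + 1/(-1/5836)) = -22148*(-974 - 5836) = -22148*(-6810) = 150827880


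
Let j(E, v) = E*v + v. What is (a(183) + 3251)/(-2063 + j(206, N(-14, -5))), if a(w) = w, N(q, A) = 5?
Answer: -1717/514 ≈ -3.3405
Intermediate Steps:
j(E, v) = v + E*v
(a(183) + 3251)/(-2063 + j(206, N(-14, -5))) = (183 + 3251)/(-2063 + 5*(1 + 206)) = 3434/(-2063 + 5*207) = 3434/(-2063 + 1035) = 3434/(-1028) = 3434*(-1/1028) = -1717/514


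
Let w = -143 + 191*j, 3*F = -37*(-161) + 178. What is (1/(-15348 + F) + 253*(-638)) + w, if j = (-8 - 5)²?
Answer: -1719785235/13303 ≈ -1.2928e+5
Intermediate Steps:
F = 2045 (F = (-37*(-161) + 178)/3 = (5957 + 178)/3 = (⅓)*6135 = 2045)
j = 169 (j = (-13)² = 169)
w = 32136 (w = -143 + 191*169 = -143 + 32279 = 32136)
(1/(-15348 + F) + 253*(-638)) + w = (1/(-15348 + 2045) + 253*(-638)) + 32136 = (1/(-13303) - 161414) + 32136 = (-1/13303 - 161414) + 32136 = -2147290443/13303 + 32136 = -1719785235/13303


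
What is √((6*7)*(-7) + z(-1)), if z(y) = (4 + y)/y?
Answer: 3*I*√33 ≈ 17.234*I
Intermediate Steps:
z(y) = (4 + y)/y
√((6*7)*(-7) + z(-1)) = √((6*7)*(-7) + (4 - 1)/(-1)) = √(42*(-7) - 1*3) = √(-294 - 3) = √(-297) = 3*I*√33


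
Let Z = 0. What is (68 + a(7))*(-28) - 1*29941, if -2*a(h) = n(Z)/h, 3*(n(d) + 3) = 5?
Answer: -95543/3 ≈ -31848.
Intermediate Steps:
n(d) = -4/3 (n(d) = -3 + (⅓)*5 = -3 + 5/3 = -4/3)
a(h) = 2/(3*h) (a(h) = -(-2)/(3*h) = 2/(3*h))
(68 + a(7))*(-28) - 1*29941 = (68 + (⅔)/7)*(-28) - 1*29941 = (68 + (⅔)*(⅐))*(-28) - 29941 = (68 + 2/21)*(-28) - 29941 = (1430/21)*(-28) - 29941 = -5720/3 - 29941 = -95543/3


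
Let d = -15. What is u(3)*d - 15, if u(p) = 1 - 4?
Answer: 30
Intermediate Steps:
u(p) = -3
u(3)*d - 15 = -3*(-15) - 15 = 45 - 15 = 30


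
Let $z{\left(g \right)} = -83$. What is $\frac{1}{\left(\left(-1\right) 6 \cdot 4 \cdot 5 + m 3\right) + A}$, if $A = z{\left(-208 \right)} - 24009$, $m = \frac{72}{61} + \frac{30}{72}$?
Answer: $- \frac{244}{5906559} \approx -4.131 \cdot 10^{-5}$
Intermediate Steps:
$m = \frac{1169}{732}$ ($m = 72 \cdot \frac{1}{61} + 30 \cdot \frac{1}{72} = \frac{72}{61} + \frac{5}{12} = \frac{1169}{732} \approx 1.597$)
$A = -24092$ ($A = -83 - 24009 = -24092$)
$\frac{1}{\left(\left(-1\right) 6 \cdot 4 \cdot 5 + m 3\right) + A} = \frac{1}{\left(\left(-1\right) 6 \cdot 4 \cdot 5 + \frac{1169}{732} \cdot 3\right) - 24092} = \frac{1}{\left(\left(-6\right) 4 \cdot 5 + \frac{1169}{244}\right) - 24092} = \frac{1}{\left(\left(-24\right) 5 + \frac{1169}{244}\right) - 24092} = \frac{1}{\left(-120 + \frac{1169}{244}\right) - 24092} = \frac{1}{- \frac{28111}{244} - 24092} = \frac{1}{- \frac{5906559}{244}} = - \frac{244}{5906559}$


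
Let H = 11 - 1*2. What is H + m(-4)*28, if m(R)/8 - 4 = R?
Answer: 9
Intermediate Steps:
m(R) = 32 + 8*R
H = 9 (H = 11 - 2 = 9)
H + m(-4)*28 = 9 + (32 + 8*(-4))*28 = 9 + (32 - 32)*28 = 9 + 0*28 = 9 + 0 = 9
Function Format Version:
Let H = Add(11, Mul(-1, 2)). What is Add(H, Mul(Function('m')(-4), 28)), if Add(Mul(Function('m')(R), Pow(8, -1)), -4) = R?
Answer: 9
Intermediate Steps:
Function('m')(R) = Add(32, Mul(8, R))
H = 9 (H = Add(11, -2) = 9)
Add(H, Mul(Function('m')(-4), 28)) = Add(9, Mul(Add(32, Mul(8, -4)), 28)) = Add(9, Mul(Add(32, -32), 28)) = Add(9, Mul(0, 28)) = Add(9, 0) = 9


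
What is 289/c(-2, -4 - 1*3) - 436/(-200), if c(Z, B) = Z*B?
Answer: 3994/175 ≈ 22.823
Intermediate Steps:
c(Z, B) = B*Z
289/c(-2, -4 - 1*3) - 436/(-200) = 289/(((-4 - 1*3)*(-2))) - 436/(-200) = 289/(((-4 - 3)*(-2))) - 436*(-1/200) = 289/((-7*(-2))) + 109/50 = 289/14 + 109/50 = 3994/175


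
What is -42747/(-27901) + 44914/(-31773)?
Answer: 6179701/52146969 ≈ 0.11851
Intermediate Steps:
-42747/(-27901) + 44914/(-31773) = -42747*(-1/27901) + 44914*(-1/31773) = 42747/27901 - 2642/1869 = 6179701/52146969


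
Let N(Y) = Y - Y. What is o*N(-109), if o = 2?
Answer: 0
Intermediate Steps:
N(Y) = 0
o*N(-109) = 2*0 = 0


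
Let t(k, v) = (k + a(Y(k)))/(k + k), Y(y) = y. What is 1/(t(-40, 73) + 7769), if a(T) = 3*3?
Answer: 80/621551 ≈ 0.00012871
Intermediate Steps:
a(T) = 9
t(k, v) = (9 + k)/(2*k) (t(k, v) = (k + 9)/(k + k) = (9 + k)/((2*k)) = (9 + k)*(1/(2*k)) = (9 + k)/(2*k))
1/(t(-40, 73) + 7769) = 1/((½)*(9 - 40)/(-40) + 7769) = 1/((½)*(-1/40)*(-31) + 7769) = 1/(31/80 + 7769) = 1/(621551/80) = 80/621551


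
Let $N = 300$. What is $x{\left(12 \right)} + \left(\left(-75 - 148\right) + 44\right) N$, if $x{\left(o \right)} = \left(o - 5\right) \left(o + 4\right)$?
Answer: $-53588$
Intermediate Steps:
$x{\left(o \right)} = \left(-5 + o\right) \left(4 + o\right)$
$x{\left(12 \right)} + \left(\left(-75 - 148\right) + 44\right) N = \left(-20 + 12^{2} - 12\right) + \left(\left(-75 - 148\right) + 44\right) 300 = \left(-20 + 144 - 12\right) + \left(-223 + 44\right) 300 = 112 - 53700 = -53588$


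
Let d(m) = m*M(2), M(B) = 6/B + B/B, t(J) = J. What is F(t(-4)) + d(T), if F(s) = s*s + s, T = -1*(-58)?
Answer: 244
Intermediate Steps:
T = 58
M(B) = 1 + 6/B (M(B) = 6/B + 1 = 1 + 6/B)
F(s) = s + s² (F(s) = s² + s = s + s²)
d(m) = 4*m (d(m) = m*((6 + 2)/2) = m*((½)*8) = m*4 = 4*m)
F(t(-4)) + d(T) = -4*(1 - 4) + 4*58 = -4*(-3) + 232 = 12 + 232 = 244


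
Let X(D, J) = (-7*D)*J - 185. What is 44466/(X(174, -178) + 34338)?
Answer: 44466/250957 ≈ 0.17719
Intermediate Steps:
X(D, J) = -185 - 7*D*J (X(D, J) = -7*D*J - 185 = -185 - 7*D*J)
44466/(X(174, -178) + 34338) = 44466/((-185 - 7*174*(-178)) + 34338) = 44466/((-185 + 216804) + 34338) = 44466/(216619 + 34338) = 44466/250957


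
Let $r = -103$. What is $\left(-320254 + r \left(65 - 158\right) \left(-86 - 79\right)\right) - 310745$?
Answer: $-2211534$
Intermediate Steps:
$\left(-320254 + r \left(65 - 158\right) \left(-86 - 79\right)\right) - 310745 = \left(-320254 - 103 \left(65 - 158\right) \left(-86 - 79\right)\right) - 310745 = \left(-320254 - 103 \left(\left(-93\right) \left(-165\right)\right)\right) - 310745 = \left(-320254 - 1580535\right) - 310745 = -1900789 - 310745 = -2211534$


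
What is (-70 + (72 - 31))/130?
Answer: -29/130 ≈ -0.22308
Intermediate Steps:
(-70 + (72 - 31))/130 = (-70 + 41)*(1/130) = -29*1/130 = -29/130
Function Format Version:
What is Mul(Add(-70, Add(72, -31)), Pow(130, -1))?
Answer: Rational(-29, 130) ≈ -0.22308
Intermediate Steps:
Mul(Add(-70, Add(72, -31)), Pow(130, -1)) = Mul(Add(-70, 41), Rational(1, 130)) = Mul(-29, Rational(1, 130)) = Rational(-29, 130)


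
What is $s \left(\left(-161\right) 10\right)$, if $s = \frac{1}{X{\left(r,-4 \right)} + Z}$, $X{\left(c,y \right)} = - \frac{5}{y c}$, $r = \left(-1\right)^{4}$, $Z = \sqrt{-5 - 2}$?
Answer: $- \frac{32200}{137} + \frac{25760 i \sqrt{7}}{137} \approx -235.04 + 497.48 i$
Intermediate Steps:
$Z = i \sqrt{7}$ ($Z = \sqrt{-7} = i \sqrt{7} \approx 2.6458 i$)
$r = 1$
$X{\left(c,y \right)} = - \frac{5}{c y}$
$s = \frac{1}{\frac{5}{4} + i \sqrt{7}}$ ($s = \frac{1}{- \frac{5}{1 \left(-4\right)} + i \sqrt{7}} = \frac{1}{\left(-5\right) 1 \left(- \frac{1}{4}\right) + i \sqrt{7}} = \frac{1}{\frac{5}{4} + i \sqrt{7}} \approx 0.14599 - 0.30899 i$)
$s \left(\left(-161\right) 10\right) = \left(\frac{20}{137} - \frac{16 i \sqrt{7}}{137}\right) \left(\left(-161\right) 10\right) = \left(\frac{20}{137} - \frac{16 i \sqrt{7}}{137}\right) \left(-1610\right) = - \frac{32200}{137} + \frac{25760 i \sqrt{7}}{137}$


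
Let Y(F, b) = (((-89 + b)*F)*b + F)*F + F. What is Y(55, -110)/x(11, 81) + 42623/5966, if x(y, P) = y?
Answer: 35915541603/5966 ≈ 6.0200e+6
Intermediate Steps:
Y(F, b) = F + F*(F + F*b*(-89 + b)) (Y(F, b) = ((F*(-89 + b))*b + F)*F + F = (F*b*(-89 + b) + F)*F + F = (F + F*b*(-89 + b))*F + F = F*(F + F*b*(-89 + b)) + F = F + F*(F + F*b*(-89 + b)))
Y(55, -110)/x(11, 81) + 42623/5966 = (55*(1 + 55 + 55*(-110)² - 89*55*(-110)))/11 + 42623/5966 = (55*(1 + 55 + 55*12100 + 538450))*(1/11) + 42623*(1/5966) = (55*(1 + 55 + 665500 + 538450))*(1/11) + 42623/5966 = (55*1204006)*(1/11) + 42623/5966 = 66220330*(1/11) + 42623/5966 = 6020030 + 42623/5966 = 35915541603/5966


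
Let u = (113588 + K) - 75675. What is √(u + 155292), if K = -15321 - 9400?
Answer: 2*√42121 ≈ 410.47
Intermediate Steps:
K = -24721
u = 13192 (u = (113588 - 24721) - 75675 = 88867 - 75675 = 13192)
√(u + 155292) = √(13192 + 155292) = √168484 = 2*√42121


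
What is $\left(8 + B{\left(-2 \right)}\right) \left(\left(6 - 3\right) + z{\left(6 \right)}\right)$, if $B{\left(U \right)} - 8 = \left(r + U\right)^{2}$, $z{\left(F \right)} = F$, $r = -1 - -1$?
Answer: $180$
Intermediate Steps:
$r = 0$ ($r = -1 + 1 = 0$)
$B{\left(U \right)} = 8 + U^{2}$ ($B{\left(U \right)} = 8 + \left(0 + U\right)^{2} = 8 + U^{2}$)
$\left(8 + B{\left(-2 \right)}\right) \left(\left(6 - 3\right) + z{\left(6 \right)}\right) = \left(8 + \left(8 + \left(-2\right)^{2}\right)\right) \left(\left(6 - 3\right) + 6\right) = \left(8 + \left(8 + 4\right)\right) \left(\left(6 - 3\right) + 6\right) = \left(8 + 12\right) \left(3 + 6\right) = 20 \cdot 9 = 180$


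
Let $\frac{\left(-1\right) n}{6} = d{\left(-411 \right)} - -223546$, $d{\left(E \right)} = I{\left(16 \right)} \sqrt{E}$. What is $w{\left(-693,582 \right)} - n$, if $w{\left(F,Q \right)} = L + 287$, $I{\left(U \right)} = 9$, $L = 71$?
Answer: $1341634 + 54 i \sqrt{411} \approx 1.3416 \cdot 10^{6} + 1094.8 i$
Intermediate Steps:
$d{\left(E \right)} = 9 \sqrt{E}$
$n = -1341276 - 54 i \sqrt{411}$ ($n = - 6 \left(9 \sqrt{-411} - -223546\right) = - 6 \left(9 i \sqrt{411} + 223546\right) = - 6 \left(223546 + 9 i \sqrt{411}\right) = -1341276 - 54 i \sqrt{411} \approx -1.3413 \cdot 10^{6} - 1094.8 i$)
$w{\left(F,Q \right)} = 358$ ($w{\left(F,Q \right)} = 71 + 287 = 358$)
$w{\left(-693,582 \right)} - n = 358 - \left(-1341276 - 54 i \sqrt{411}\right) = 358 + \left(1341276 + 54 i \sqrt{411}\right) = 1341634 + 54 i \sqrt{411}$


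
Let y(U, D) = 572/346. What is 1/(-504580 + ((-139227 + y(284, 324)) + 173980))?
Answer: -173/81279785 ≈ -2.1285e-6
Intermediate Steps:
y(U, D) = 286/173 (y(U, D) = 572*(1/346) = 286/173)
1/(-504580 + ((-139227 + y(284, 324)) + 173980)) = 1/(-504580 + ((-139227 + 286/173) + 173980)) = 1/(-504580 + (-24085985/173 + 173980)) = 1/(-504580 + 6012555/173) = 1/(-81279785/173) = -173/81279785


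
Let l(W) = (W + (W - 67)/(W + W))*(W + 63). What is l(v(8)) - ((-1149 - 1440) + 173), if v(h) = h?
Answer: 43555/16 ≈ 2722.2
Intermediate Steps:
l(W) = (63 + W)*(W + (-67 + W)/(2*W)) (l(W) = (W + (-67 + W)/((2*W)))*(63 + W) = (W + (-67 + W)*(1/(2*W)))*(63 + W) = (W + (-67 + W)/(2*W))*(63 + W) = (63 + W)*(W + (-67 + W)/(2*W)))
l(v(8)) - ((-1149 - 1440) + 173) = (-2 + 8² - 4221/2/8 + (127/2)*8) - ((-1149 - 1440) + 173) = (-2 + 64 - 4221/2*⅛ + 508) - (-2589 + 173) = (-2 + 64 - 4221/16 + 508) - 1*(-2416) = 4899/16 + 2416 = 43555/16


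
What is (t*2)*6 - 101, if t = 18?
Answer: 115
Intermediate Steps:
(t*2)*6 - 101 = (18*2)*6 - 101 = 36*6 - 101 = 216 - 101 = 115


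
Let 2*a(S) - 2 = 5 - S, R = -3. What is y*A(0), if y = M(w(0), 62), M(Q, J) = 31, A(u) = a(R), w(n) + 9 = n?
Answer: 155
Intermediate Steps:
w(n) = -9 + n
a(S) = 7/2 - S/2 (a(S) = 1 + (5 - S)/2 = 1 + (5/2 - S/2) = 7/2 - S/2)
A(u) = 5 (A(u) = 7/2 - ½*(-3) = 7/2 + 3/2 = 5)
y = 31
y*A(0) = 31*5 = 155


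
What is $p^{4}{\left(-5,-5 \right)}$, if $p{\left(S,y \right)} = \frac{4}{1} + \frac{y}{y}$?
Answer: $625$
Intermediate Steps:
$p{\left(S,y \right)} = 5$ ($p{\left(S,y \right)} = 4 \cdot 1 + 1 = 4 + 1 = 5$)
$p^{4}{\left(-5,-5 \right)} = 5^{4} = 625$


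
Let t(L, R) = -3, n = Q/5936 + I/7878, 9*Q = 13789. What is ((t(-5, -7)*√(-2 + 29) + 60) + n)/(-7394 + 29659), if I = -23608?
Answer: 61794493/24027604272 - 9*√3/22265 ≈ 0.0018717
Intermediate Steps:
Q = 13789/9 (Q = (⅑)*13789 = 13789/9 ≈ 1532.1)
n = -14776975/5395824 (n = (13789/9)/5936 - 23608/7878 = (13789/9)*(1/5936) - 23608*1/7878 = 13789/53424 - 908/303 = -14776975/5395824 ≈ -2.7386)
((t(-5, -7)*√(-2 + 29) + 60) + n)/(-7394 + 29659) = ((-3*√(-2 + 29) + 60) - 14776975/5395824)/(-7394 + 29659) = ((-9*√3 + 60) - 14776975/5395824)/22265 = ((-9*√3 + 60) - 14776975/5395824)*(1/22265) = ((60 - 9*√3) - 14776975/5395824)*(1/22265) = (308972465/5395824 - 9*√3)*(1/22265) = 61794493/24027604272 - 9*√3/22265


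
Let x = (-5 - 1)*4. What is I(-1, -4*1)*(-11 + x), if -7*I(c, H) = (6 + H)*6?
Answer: 60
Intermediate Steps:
I(c, H) = -36/7 - 6*H/7 (I(c, H) = -(6 + H)*6/7 = -(36 + 6*H)/7 = -36/7 - 6*H/7)
x = -24 (x = -6*4 = -24)
I(-1, -4*1)*(-11 + x) = (-36/7 - (-24)/7)*(-11 - 24) = (-36/7 - 6/7*(-4))*(-35) = (-36/7 + 24/7)*(-35) = -12/7*(-35) = 60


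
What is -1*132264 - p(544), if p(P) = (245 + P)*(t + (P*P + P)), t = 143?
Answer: -234167811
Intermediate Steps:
p(P) = (245 + P)*(143 + P + P²) (p(P) = (245 + P)*(143 + (P*P + P)) = (245 + P)*(143 + (P² + P)) = (245 + P)*(143 + (P + P²)) = (245 + P)*(143 + P + P²))
-1*132264 - p(544) = -1*132264 - (35035 + 544³ + 246*544² + 388*544) = -132264 - (35035 + 160989184 + 246*295936 + 211072) = -132264 - (35035 + 160989184 + 72800256 + 211072) = -132264 - 1*234035547 = -132264 - 234035547 = -234167811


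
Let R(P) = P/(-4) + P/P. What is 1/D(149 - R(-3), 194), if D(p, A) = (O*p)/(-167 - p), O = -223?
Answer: 1257/131347 ≈ 0.0095701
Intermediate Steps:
R(P) = 1 - P/4 (R(P) = P*(-¼) + 1 = -P/4 + 1 = 1 - P/4)
D(p, A) = -223*p/(-167 - p) (D(p, A) = (-223*p)/(-167 - p) = -223*p/(-167 - p))
1/D(149 - R(-3), 194) = 1/(223*(149 - (1 - ¼*(-3)))/(167 + (149 - (1 - ¼*(-3))))) = 1/(223*(149 - (1 + ¾))/(167 + (149 - (1 + ¾)))) = 1/(223*(149 - 1*7/4)/(167 + (149 - 1*7/4))) = 1/(223*(149 - 7/4)/(167 + (149 - 7/4))) = 1/(223*(589/4)/(167 + 589/4)) = 1/(223*(589/4)/(1257/4)) = 1/(223*(589/4)*(4/1257)) = 1/(131347/1257) = 1257/131347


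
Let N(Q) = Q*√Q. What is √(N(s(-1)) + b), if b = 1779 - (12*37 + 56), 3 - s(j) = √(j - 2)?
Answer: √(1279 + (3 - I*√3)^(3/2)) ≈ 35.827 - 0.06363*I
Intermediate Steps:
s(j) = 3 - √(-2 + j) (s(j) = 3 - √(j - 2) = 3 - √(-2 + j))
N(Q) = Q^(3/2)
b = 1279 (b = 1779 - (444 + 56) = 1779 - 1*500 = 1779 - 500 = 1279)
√(N(s(-1)) + b) = √((3 - √(-2 - 1))^(3/2) + 1279) = √((3 - √(-3))^(3/2) + 1279) = √((3 - I*√3)^(3/2) + 1279) = √(1279 + (3 - I*√3)^(3/2))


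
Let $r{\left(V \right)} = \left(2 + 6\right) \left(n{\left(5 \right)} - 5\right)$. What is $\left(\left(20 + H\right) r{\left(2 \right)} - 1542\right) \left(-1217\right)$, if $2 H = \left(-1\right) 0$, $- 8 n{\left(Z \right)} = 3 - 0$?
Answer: $2923234$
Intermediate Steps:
$n{\left(Z \right)} = - \frac{3}{8}$ ($n{\left(Z \right)} = - \frac{3 - 0}{8} = - \frac{3 + 0}{8} = \left(- \frac{1}{8}\right) 3 = - \frac{3}{8}$)
$H = 0$ ($H = \frac{\left(-1\right) 0}{2} = \frac{1}{2} \cdot 0 = 0$)
$r{\left(V \right)} = -43$ ($r{\left(V \right)} = \left(2 + 6\right) \left(- \frac{3}{8} - 5\right) = 8 \left(- \frac{43}{8}\right) = -43$)
$\left(\left(20 + H\right) r{\left(2 \right)} - 1542\right) \left(-1217\right) = \left(\left(20 + 0\right) \left(-43\right) - 1542\right) \left(-1217\right) = \left(20 \left(-43\right) - 1542\right) \left(-1217\right) = \left(-860 - 1542\right) \left(-1217\right) = \left(-2402\right) \left(-1217\right) = 2923234$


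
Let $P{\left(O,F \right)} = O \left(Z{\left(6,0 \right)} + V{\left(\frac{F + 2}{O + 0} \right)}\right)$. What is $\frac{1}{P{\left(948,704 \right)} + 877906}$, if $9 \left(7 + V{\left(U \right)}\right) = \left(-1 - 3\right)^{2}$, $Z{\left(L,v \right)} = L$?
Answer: $\frac{3}{2635930} \approx 1.1381 \cdot 10^{-6}$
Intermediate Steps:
$V{\left(U \right)} = - \frac{47}{9}$ ($V{\left(U \right)} = -7 + \frac{\left(-1 - 3\right)^{2}}{9} = -7 + \frac{\left(-4\right)^{2}}{9} = -7 + \frac{1}{9} \cdot 16 = -7 + \frac{16}{9} = - \frac{47}{9}$)
$P{\left(O,F \right)} = \frac{7 O}{9}$ ($P{\left(O,F \right)} = O \left(6 - \frac{47}{9}\right) = O \frac{7}{9} = \frac{7 O}{9}$)
$\frac{1}{P{\left(948,704 \right)} + 877906} = \frac{1}{\frac{7}{9} \cdot 948 + 877906} = \frac{1}{\frac{2212}{3} + 877906} = \frac{1}{\frac{2635930}{3}} = \frac{3}{2635930}$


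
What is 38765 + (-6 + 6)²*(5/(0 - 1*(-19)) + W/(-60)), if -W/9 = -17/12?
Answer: 38765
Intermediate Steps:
W = 51/4 (W = -(-153)/12 = -9*(-17/12) = 51/4 ≈ 12.750)
38765 + (-6 + 6)²*(5/(0 - 1*(-19)) + W/(-60)) = 38765 + (-6 + 6)²*(5/(0 - 1*(-19)) + (51/4)/(-60)) = 38765 + 0²*(5/(0 + 19) + (51/4)*(-1/60)) = 38765 + 0*(5/19 - 17/80) = 38765 + 0*(77/1520) = 38765 + 0 = 38765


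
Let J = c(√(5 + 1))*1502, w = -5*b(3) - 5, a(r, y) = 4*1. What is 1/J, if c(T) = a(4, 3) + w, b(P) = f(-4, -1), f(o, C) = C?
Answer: 1/6008 ≈ 0.00016644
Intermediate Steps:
a(r, y) = 4
b(P) = -1
w = 0 (w = -5*(-1) - 5 = 5 - 5 = 0)
c(T) = 4 (c(T) = 4 + 0 = 4)
J = 6008 (J = 4*1502 = 6008)
1/J = 1/6008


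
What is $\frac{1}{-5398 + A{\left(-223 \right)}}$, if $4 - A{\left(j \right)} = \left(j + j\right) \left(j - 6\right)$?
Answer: $- \frac{1}{107528} \approx -9.2999 \cdot 10^{-6}$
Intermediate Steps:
$A{\left(j \right)} = 4 - 2 j \left(-6 + j\right)$ ($A{\left(j \right)} = 4 - \left(j + j\right) \left(j - 6\right) = 4 - 2 j \left(-6 + j\right)$)
$\frac{1}{-5398 + A{\left(-223 \right)}} = \frac{1}{-5398 + \left(4 - 2 \left(-223\right)^{2} + 12 \left(-223\right)\right)} = \frac{1}{-5398 - 102130} = \frac{1}{-107528} = - \frac{1}{107528}$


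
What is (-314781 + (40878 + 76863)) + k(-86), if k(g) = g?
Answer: -197126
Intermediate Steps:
(-314781 + (40878 + 76863)) + k(-86) = (-314781 + (40878 + 76863)) - 86 = (-314781 + 117741) - 86 = -197040 - 86 = -197126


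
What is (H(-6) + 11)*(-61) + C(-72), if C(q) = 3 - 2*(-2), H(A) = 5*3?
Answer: -1579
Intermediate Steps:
H(A) = 15
C(q) = 7 (C(q) = 3 + 4 = 7)
(H(-6) + 11)*(-61) + C(-72) = (15 + 11)*(-61) + 7 = 26*(-61) + 7 = -1586 + 7 = -1579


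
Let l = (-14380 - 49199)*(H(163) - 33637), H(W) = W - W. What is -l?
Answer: -2138606823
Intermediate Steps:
H(W) = 0
l = 2138606823 (l = (-14380 - 49199)*(0 - 33637) = -63579*(-33637) = 2138606823)
-l = -1*2138606823 = -2138606823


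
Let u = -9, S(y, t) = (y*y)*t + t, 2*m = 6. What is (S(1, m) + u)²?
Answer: 9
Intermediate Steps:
m = 3 (m = (½)*6 = 3)
S(y, t) = t + t*y² (S(y, t) = y²*t + t = t*y² + t = t + t*y²)
(S(1, m) + u)² = (3*(1 + 1²) - 9)² = (3*(1 + 1) - 9)² = (3*2 - 9)² = (6 - 9)² = (-3)² = 9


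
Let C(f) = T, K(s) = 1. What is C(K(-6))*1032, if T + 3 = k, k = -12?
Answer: -15480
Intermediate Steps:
T = -15 (T = -3 - 12 = -15)
C(f) = -15
C(K(-6))*1032 = -15*1032 = -15480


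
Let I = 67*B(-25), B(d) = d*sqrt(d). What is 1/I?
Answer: I/8375 ≈ 0.0001194*I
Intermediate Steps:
B(d) = d**(3/2)
I = -8375*I (I = 67*(-25)**(3/2) = 67*(-125*I) = -8375*I ≈ -8375.0*I)
1/I = 1/(-8375*I) = I/8375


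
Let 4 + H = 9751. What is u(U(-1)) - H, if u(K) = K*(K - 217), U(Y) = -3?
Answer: -9087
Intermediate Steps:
H = 9747 (H = -4 + 9751 = 9747)
u(K) = K*(-217 + K)
u(U(-1)) - H = -3*(-217 - 3) - 1*9747 = -3*(-220) - 9747 = 660 - 9747 = -9087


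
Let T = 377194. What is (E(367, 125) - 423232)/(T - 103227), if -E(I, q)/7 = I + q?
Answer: -426676/273967 ≈ -1.5574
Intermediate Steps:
E(I, q) = -7*I - 7*q (E(I, q) = -7*(I + q) = -7*I - 7*q)
(E(367, 125) - 423232)/(T - 103227) = ((-7*367 - 7*125) - 423232)/(377194 - 103227) = ((-2569 - 875) - 423232)/273967 = (-3444 - 423232)*(1/273967) = -426676*1/273967 = -426676/273967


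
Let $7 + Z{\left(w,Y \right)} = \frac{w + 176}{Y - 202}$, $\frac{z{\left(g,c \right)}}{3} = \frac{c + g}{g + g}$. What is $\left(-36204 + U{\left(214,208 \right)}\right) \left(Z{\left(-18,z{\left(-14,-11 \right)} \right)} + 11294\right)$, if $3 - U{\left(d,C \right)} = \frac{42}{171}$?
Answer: $- \frac{129974577849133}{318117} \approx -4.0857 \cdot 10^{8}$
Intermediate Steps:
$z{\left(g,c \right)} = \frac{3 \left(c + g\right)}{2 g}$ ($z{\left(g,c \right)} = 3 \frac{c + g}{g + g} = 3 \frac{c + g}{2 g} = \frac{3 \left(c + g\right)}{2 g}$)
$U{\left(d,C \right)} = \frac{157}{57}$ ($U{\left(d,C \right)} = 3 - \frac{42}{171} = 3 - 42 \cdot \frac{1}{171} = 3 - \frac{14}{57} = \frac{157}{57}$)
$Z{\left(w,Y \right)} = -7 + \frac{176 + w}{-202 + Y}$ ($Z{\left(w,Y \right)} = -7 + \frac{w + 176}{Y - 202} = -7 + \frac{176 + w}{-202 + Y}$)
$\left(-36204 + U{\left(214,208 \right)}\right) \left(Z{\left(-18,z{\left(-14,-11 \right)} \right)} + 11294\right) = \left(-36204 + \frac{157}{57}\right) \left(\frac{1590 - 18 - 7 \frac{3 \left(-11 - 14\right)}{2 \left(-14\right)}}{-202 + \frac{3 \left(-11 - 14\right)}{2 \left(-14\right)}} + 11294\right) = - \frac{2063471 \left(\frac{1590 - 18 - 7 \cdot \frac{3}{2} \left(- \frac{1}{14}\right) \left(-25\right)}{-202 + \frac{3}{2} \left(- \frac{1}{14}\right) \left(-25\right)} + 11294\right)}{57} = - \frac{2063471 \left(\frac{1590 - 18 - \frac{75}{4}}{-202 + \frac{75}{28}} + 11294\right)}{57} = - \frac{2063471 \left(\frac{1590 - 18 - \frac{75}{4}}{- \frac{5581}{28}} + 11294\right)}{57} = - \frac{2063471 \left(\left(- \frac{28}{5581}\right) \frac{6213}{4} + 11294\right)}{57} = - \frac{2063471 \left(- \frac{43491}{5581} + 11294\right)}{57} = \left(- \frac{2063471}{57}\right) \frac{62988323}{5581} = - \frac{129974577849133}{318117}$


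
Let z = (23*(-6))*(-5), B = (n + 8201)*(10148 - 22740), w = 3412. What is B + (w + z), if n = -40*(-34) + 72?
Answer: -121294634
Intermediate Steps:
n = 1432 (n = 1360 + 72 = 1432)
B = -121298736 (B = (1432 + 8201)*(10148 - 22740) = 9633*(-12592) = -121298736)
z = 690 (z = -138*(-5) = 690)
B + (w + z) = -121298736 + (3412 + 690) = -121298736 + 4102 = -121294634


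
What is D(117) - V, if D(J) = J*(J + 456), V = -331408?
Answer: 398449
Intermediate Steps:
D(J) = J*(456 + J)
D(117) - V = 117*(456 + 117) - 1*(-331408) = 117*573 + 331408 = 67041 + 331408 = 398449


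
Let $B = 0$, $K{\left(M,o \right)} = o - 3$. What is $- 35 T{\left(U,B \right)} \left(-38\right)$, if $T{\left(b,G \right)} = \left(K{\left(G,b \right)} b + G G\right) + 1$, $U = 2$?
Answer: $-1330$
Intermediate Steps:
$K{\left(M,o \right)} = -3 + o$ ($K{\left(M,o \right)} = o - 3 = -3 + o$)
$T{\left(b,G \right)} = 1 + G^{2} + b \left(-3 + b\right)$ ($T{\left(b,G \right)} = \left(\left(-3 + b\right) b + G G\right) + 1 = \left(b \left(-3 + b\right) + G^{2}\right) + 1 = \left(G^{2} + b \left(-3 + b\right)\right) + 1 = 1 + G^{2} + b \left(-3 + b\right)$)
$- 35 T{\left(U,B \right)} \left(-38\right) = - 35 \left(1 + 0^{2} + 2 \left(-3 + 2\right)\right) \left(-38\right) = - 35 \left(1 + 0 + 2 \left(-1\right)\right) \left(-38\right) = - 35 \left(1 + 0 - 2\right) \left(-38\right) = \left(-35\right) \left(-1\right) \left(-38\right) = 35 \left(-38\right) = -1330$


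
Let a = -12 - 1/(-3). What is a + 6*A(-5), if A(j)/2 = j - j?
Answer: -35/3 ≈ -11.667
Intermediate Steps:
a = -35/3 (a = -12 - 1*(-1/3) = -12 + 1/3 = -35/3 ≈ -11.667)
A(j) = 0 (A(j) = 2*(j - j) = 2*0 = 0)
a + 6*A(-5) = -35/3 + 6*0 = -35/3 + 0 = -35/3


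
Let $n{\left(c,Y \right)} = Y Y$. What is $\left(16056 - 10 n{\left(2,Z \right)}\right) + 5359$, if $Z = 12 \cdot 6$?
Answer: $-30425$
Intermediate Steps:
$Z = 72$
$n{\left(c,Y \right)} = Y^{2}$
$\left(16056 - 10 n{\left(2,Z \right)}\right) + 5359 = \left(16056 - 10 \cdot 72^{2}\right) + 5359 = \left(16056 - 51840\right) + 5359 = -35784 + 5359 = -30425$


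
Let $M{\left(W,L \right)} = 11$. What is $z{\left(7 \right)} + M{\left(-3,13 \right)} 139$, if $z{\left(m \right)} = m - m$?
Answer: $1529$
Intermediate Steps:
$z{\left(m \right)} = 0$
$z{\left(7 \right)} + M{\left(-3,13 \right)} 139 = 0 + 11 \cdot 139 = 0 + 1529 = 1529$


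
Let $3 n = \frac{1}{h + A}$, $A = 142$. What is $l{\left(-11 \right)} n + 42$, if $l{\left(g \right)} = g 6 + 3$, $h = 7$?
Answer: $\frac{6237}{149} \approx 41.859$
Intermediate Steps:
$n = \frac{1}{447}$ ($n = \frac{1}{3 \left(7 + 142\right)} = \frac{1}{3 \cdot 149} = \frac{1}{3} \cdot \frac{1}{149} = \frac{1}{447} \approx 0.0022371$)
$l{\left(g \right)} = 3 + 6 g$ ($l{\left(g \right)} = 6 g + 3 = 3 + 6 g$)
$l{\left(-11 \right)} n + 42 = \left(3 + 6 \left(-11\right)\right) \frac{1}{447} + 42 = \left(3 - 66\right) \frac{1}{447} + 42 = \left(-63\right) \frac{1}{447} + 42 = - \frac{21}{149} + 42 = \frac{6237}{149}$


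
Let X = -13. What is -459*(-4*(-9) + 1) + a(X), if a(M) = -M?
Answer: -16970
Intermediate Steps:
-459*(-4*(-9) + 1) + a(X) = -459*(-4*(-9) + 1) - 1*(-13) = -459*(36 + 1) + 13 = -459*37 + 13 = -16983 + 13 = -16970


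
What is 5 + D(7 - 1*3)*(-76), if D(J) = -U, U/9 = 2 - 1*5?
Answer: -2047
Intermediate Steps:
U = -27 (U = 9*(2 - 1*5) = 9*(2 - 5) = 9*(-3) = -27)
D(J) = 27 (D(J) = -1*(-27) = 27)
5 + D(7 - 1*3)*(-76) = 5 + 27*(-76) = 5 - 2052 = -2047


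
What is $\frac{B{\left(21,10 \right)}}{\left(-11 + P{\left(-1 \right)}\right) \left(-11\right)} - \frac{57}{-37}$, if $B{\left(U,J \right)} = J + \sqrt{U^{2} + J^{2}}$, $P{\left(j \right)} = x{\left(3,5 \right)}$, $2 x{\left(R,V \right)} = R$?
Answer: $\frac{12653}{7733} + \frac{2 \sqrt{541}}{209} \approx 1.8588$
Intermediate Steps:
$x{\left(R,V \right)} = \frac{R}{2}$
$P{\left(j \right)} = \frac{3}{2}$ ($P{\left(j \right)} = \frac{1}{2} \cdot 3 = \frac{3}{2}$)
$B{\left(U,J \right)} = J + \sqrt{J^{2} + U^{2}}$
$\frac{B{\left(21,10 \right)}}{\left(-11 + P{\left(-1 \right)}\right) \left(-11\right)} - \frac{57}{-37} = \frac{10 + \sqrt{10^{2} + 21^{2}}}{\left(-11 + \frac{3}{2}\right) \left(-11\right)} - \frac{57}{-37} = \frac{10 + \sqrt{100 + 441}}{\left(- \frac{19}{2}\right) \left(-11\right)} - - \frac{57}{37} = \frac{10 + \sqrt{541}}{\frac{209}{2}} + \frac{57}{37} = \left(10 + \sqrt{541}\right) \frac{2}{209} + \frac{57}{37} = \left(\frac{20}{209} + \frac{2 \sqrt{541}}{209}\right) + \frac{57}{37} = \frac{12653}{7733} + \frac{2 \sqrt{541}}{209}$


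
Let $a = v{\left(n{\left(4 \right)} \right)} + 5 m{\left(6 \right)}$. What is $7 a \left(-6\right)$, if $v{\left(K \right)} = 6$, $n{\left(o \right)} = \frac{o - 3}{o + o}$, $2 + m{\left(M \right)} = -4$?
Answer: $1008$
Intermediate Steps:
$m{\left(M \right)} = -6$ ($m{\left(M \right)} = -2 - 4 = -6$)
$n{\left(o \right)} = \frac{-3 + o}{2 o}$
$a = -24$ ($a = 6 + 5 \left(-6\right) = 6 - 30 = -24$)
$7 a \left(-6\right) = 7 \left(-24\right) \left(-6\right) = \left(-168\right) \left(-6\right) = 1008$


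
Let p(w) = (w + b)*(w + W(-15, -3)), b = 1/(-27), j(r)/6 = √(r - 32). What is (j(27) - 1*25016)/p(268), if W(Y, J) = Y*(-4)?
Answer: -84429/296635 + 81*I*√5/1186540 ≈ -0.28462 + 0.00015265*I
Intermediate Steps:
j(r) = 6*√(-32 + r) (j(r) = 6*√(r - 32) = 6*√(-32 + r))
W(Y, J) = -4*Y
b = -1/27 ≈ -0.037037
p(w) = (60 + w)*(-1/27 + w) (p(w) = (w - 1/27)*(w - 4*(-15)) = (-1/27 + w)*(w + 60) = (-1/27 + w)*(60 + w) = (60 + w)*(-1/27 + w))
(j(27) - 1*25016)/p(268) = (6*√(-32 + 27) - 1*25016)/(-20/9 + 268² + (1619/27)*268) = (6*√(-5) - 25016)/(-20/9 + 71824 + 433892/27) = (6*(I*√5) - 25016)/(2373080/27) = (6*I*√5 - 25016)*(27/2373080) = (-25016 + 6*I*√5)*(27/2373080) = -84429/296635 + 81*I*√5/1186540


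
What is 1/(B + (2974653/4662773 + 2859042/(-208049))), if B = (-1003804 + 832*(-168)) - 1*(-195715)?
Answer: -970085259877/919522577043574074 ≈ -1.0550e-6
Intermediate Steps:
B = -947865 (B = (-1003804 - 139776) + 195715 = -1143580 + 195715 = -947865)
1/(B + (2974653/4662773 + 2859042/(-208049))) = 1/(-947865 + (2974653/4662773 + 2859042/(-208049))) = 1/(-947865 + (2974653*(1/4662773) + 2859042*(-1/208049))) = 1/(-947865 + (2974653/4662773 - 2859042/208049)) = 1/(-947865 - 12712190261469/970085259877) = 1/(-919522577043574074/970085259877) = -970085259877/919522577043574074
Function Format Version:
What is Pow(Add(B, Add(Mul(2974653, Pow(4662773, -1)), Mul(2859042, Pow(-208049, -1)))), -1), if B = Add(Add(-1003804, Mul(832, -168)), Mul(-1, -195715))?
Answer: Rational(-970085259877, 919522577043574074) ≈ -1.0550e-6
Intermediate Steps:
B = -947865 (B = Add(Add(-1003804, -139776), 195715) = Add(-1143580, 195715) = -947865)
Pow(Add(B, Add(Mul(2974653, Pow(4662773, -1)), Mul(2859042, Pow(-208049, -1)))), -1) = Pow(Add(-947865, Add(Mul(2974653, Pow(4662773, -1)), Mul(2859042, Pow(-208049, -1)))), -1) = Pow(Add(-947865, Add(Mul(2974653, Rational(1, 4662773)), Mul(2859042, Rational(-1, 208049)))), -1) = Pow(Add(-947865, Add(Rational(2974653, 4662773), Rational(-2859042, 208049))), -1) = Pow(Add(-947865, Rational(-12712190261469, 970085259877)), -1) = Pow(Rational(-919522577043574074, 970085259877), -1) = Rational(-970085259877, 919522577043574074)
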